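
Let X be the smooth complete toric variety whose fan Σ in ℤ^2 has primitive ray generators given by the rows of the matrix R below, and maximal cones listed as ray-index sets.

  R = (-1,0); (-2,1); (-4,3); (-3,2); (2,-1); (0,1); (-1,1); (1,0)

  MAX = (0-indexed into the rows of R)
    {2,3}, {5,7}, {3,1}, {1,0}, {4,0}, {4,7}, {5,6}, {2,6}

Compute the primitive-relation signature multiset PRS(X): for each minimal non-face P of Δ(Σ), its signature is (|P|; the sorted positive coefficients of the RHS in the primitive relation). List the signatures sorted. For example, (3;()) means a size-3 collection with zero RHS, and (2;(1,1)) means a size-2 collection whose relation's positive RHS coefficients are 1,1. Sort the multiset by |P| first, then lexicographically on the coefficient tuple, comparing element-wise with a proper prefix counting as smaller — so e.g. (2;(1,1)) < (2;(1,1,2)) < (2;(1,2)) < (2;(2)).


|primitive collections| = 20. Relations:

  {0,7}:  v_{0} + v_{7} = 0 ; sig = (2;())
  {1,4}:  v_{1} + v_{4} = 0 ; sig = (2;())
  {0,5}:  v_{0} + v_{5} = v_{6} ; sig = (2;(1))
  {0,6}:  v_{0} + v_{6} = v_{1} ; sig = (2;(1))
  {1,6}:  v_{1} + v_{6} = v_{3} ; sig = (2;(1))
  {1,7}:  v_{1} + v_{7} = v_{6} ; sig = (2;(1))
  {3,4}:  v_{3} + v_{4} = v_{6} ; sig = (2;(1))
  {3,6}:  v_{3} + v_{6} = v_{2} ; sig = (2;(1))
  {4,6}:  v_{4} + v_{6} = v_{7} ; sig = (2;(1))
  {6,7}:  v_{6} + v_{7} = v_{5} ; sig = (2;(1))
  {0,2}:  v_{0} + v_{2} = v_{1} + v_{3} ; sig = (2;(1,1))
  {0,3}:  v_{0} + v_{3} = 2·v_{1} ; sig = (2;(2))
  {1,2}:  v_{1} + v_{2} = 2·v_{3} ; sig = (2;(2))
  {1,5}:  v_{1} + v_{5} = 2·v_{6} ; sig = (2;(2))
  {2,4}:  v_{2} + v_{4} = 2·v_{6} ; sig = (2;(2))
  {3,7}:  v_{3} + v_{7} = 2·v_{6} ; sig = (2;(2))
  {4,5}:  v_{4} + v_{5} = 2·v_{7} ; sig = (2;(2))
  {2,7}:  v_{2} + v_{7} = 3·v_{6} ; sig = (2;(3))
  {3,5}:  v_{3} + v_{5} = 3·v_{6} ; sig = (2;(3))
  {2,5}:  v_{2} + v_{5} = 4·v_{6} ; sig = (2;(4))

Hence PRS(X_Σ) =
    |P|=2: 20 collections, coeffs (), (), (1), (1), (1), (1), (1), (1), (1), (1), (1,1), (2), (2), (2), (2), (2), (2), (3), (3), (4)


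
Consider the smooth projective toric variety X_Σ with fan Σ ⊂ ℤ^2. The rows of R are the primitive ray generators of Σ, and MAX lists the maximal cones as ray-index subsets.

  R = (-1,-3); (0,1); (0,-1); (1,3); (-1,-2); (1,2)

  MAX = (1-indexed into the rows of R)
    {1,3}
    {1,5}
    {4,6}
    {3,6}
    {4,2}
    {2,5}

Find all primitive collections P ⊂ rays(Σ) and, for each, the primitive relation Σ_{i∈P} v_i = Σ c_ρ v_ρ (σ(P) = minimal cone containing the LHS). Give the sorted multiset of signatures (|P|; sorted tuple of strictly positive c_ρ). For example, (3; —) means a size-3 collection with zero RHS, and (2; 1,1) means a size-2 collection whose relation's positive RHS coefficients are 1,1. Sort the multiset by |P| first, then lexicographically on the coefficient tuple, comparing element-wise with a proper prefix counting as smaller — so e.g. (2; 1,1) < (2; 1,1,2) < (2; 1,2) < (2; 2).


9 collections generate NE(X_Σ); each relation:

  P={1,4}:  v_{1} + v_{4} = 0 — sig = (2; —)
  P={2,3}:  v_{2} + v_{3} = 0 — sig = (2; —)
  P={5,6}:  v_{5} + v_{6} = 0 — sig = (2; —)
  P={1,2}:  v_{1} + v_{2} = v_{5} — sig = (2; 1)
  P={1,6}:  v_{1} + v_{6} = v_{3} — sig = (2; 1)
  P={2,6}:  v_{2} + v_{6} = v_{4} — sig = (2; 1)
  P={3,4}:  v_{3} + v_{4} = v_{6} — sig = (2; 1)
  P={3,5}:  v_{3} + v_{5} = v_{1} — sig = (2; 1)
  P={4,5}:  v_{4} + v_{5} = v_{2} — sig = (2; 1)

Hence PRS(X_Σ) =
{ (2; —) ×3,  (2; 1) ×6 }


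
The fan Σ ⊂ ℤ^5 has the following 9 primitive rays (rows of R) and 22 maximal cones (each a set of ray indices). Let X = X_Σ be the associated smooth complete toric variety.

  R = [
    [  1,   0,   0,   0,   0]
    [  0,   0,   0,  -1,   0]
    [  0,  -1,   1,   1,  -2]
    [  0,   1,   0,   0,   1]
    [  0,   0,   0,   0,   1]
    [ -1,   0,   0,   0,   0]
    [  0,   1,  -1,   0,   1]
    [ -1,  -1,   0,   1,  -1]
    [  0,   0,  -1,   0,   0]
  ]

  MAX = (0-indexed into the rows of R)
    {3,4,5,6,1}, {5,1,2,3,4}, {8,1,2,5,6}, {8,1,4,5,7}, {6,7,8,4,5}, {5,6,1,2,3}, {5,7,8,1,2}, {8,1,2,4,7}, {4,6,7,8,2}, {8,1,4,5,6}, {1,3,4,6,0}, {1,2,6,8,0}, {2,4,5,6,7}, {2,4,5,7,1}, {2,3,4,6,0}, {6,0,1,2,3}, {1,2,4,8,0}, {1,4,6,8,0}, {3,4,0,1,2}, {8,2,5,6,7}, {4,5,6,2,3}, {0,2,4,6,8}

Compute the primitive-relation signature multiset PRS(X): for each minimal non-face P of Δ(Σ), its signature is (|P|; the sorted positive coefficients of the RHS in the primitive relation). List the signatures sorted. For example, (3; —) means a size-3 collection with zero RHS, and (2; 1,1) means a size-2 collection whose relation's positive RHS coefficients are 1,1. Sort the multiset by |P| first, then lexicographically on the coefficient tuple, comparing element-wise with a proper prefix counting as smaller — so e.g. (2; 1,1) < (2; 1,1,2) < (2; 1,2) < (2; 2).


Minimal non-faces — 7 found among 9 rays, 22 max cones:

  P={0,5}:  v_{0} + v_{5} = 0  so sig = (2; —)
  P={3,8}:  v_{3} + v_{8} = v_{6}  so sig = (2; 1)
  P={0,7}:  v_{0} + v_{7} = v_{2} + v_{4} + v_{8}  so sig = (2; 1,1,1)
  P={3,7}:  v_{3} + v_{7} = v_{2} + v_{4} + v_{5} + v_{6}  so sig = (2; 1,1,1,1)
  P={1,6,7}:  v_{1} + v_{6} + v_{7} = v_{5} + v_{8}  so sig = (3; 1,1)
  P={1,2,4,6}:  v_{1} + v_{2} + v_{4} + v_{6} = 0  so sig = (4; —)
  P={2,4,5,8}:  v_{2} + v_{4} + v_{5} + v_{8} = v_{7}  so sig = (4; 1)

Signatures (|P|; sorted positive RHS coefficients), sorted:
    |P|=2: 4 collections, coeffs (), (1), (1,1,1), (1,1,1,1)
    |P|=3: 1 collection, coeffs (1,1)
    |P|=4: 2 collections, coeffs (), (1)


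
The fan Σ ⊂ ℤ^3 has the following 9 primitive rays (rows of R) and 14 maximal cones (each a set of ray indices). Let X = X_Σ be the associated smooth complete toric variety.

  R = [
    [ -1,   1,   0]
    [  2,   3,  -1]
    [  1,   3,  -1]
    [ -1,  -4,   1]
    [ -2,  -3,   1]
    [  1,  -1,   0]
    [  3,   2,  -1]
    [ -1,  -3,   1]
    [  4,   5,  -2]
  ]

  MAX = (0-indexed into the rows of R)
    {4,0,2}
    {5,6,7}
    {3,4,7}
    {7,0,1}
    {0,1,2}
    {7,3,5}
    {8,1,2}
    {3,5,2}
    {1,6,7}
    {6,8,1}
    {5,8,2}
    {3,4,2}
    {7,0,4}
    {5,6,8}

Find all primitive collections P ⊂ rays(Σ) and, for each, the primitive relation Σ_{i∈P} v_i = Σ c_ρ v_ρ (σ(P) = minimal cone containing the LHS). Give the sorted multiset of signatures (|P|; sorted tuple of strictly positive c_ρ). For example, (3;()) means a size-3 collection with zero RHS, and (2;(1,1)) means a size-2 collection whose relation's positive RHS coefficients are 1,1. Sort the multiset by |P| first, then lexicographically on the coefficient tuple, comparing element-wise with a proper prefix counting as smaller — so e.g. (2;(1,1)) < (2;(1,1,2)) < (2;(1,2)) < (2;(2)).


15 collections generate NE(X_Σ); each relation:

  P = {0,5}:  v_{0} + v_{5} = 0  ⇒ sig = (2;())
  P = {1,4}:  v_{1} + v_{4} = 0  ⇒ sig = (2;())
  P = {2,7}:  v_{2} + v_{7} = 0  ⇒ sig = (2;())
  P = {0,3}:  v_{0} + v_{3} = v_{4}  ⇒ sig = (2;(1))
  P = {0,6}:  v_{0} + v_{6} = v_{1}  ⇒ sig = (2;(1))
  P = {1,3}:  v_{1} + v_{3} = v_{5}  ⇒ sig = (2;(1))
  P = {1,5}:  v_{1} + v_{5} = v_{6}  ⇒ sig = (2;(1))
  P = {2,6}:  v_{2} + v_{6} = v_{8}  ⇒ sig = (2;(1))
  P = {4,5}:  v_{4} + v_{5} = v_{3}  ⇒ sig = (2;(1))
  P = {4,6}:  v_{4} + v_{6} = v_{5}  ⇒ sig = (2;(1))
  P = {7,8}:  v_{7} + v_{8} = v_{6}  ⇒ sig = (2;(1))
  P = {0,8}:  v_{0} + v_{8} = v_{1} + v_{2}  ⇒ sig = (2;(1,1))
  P = {4,8}:  v_{4} + v_{8} = v_{2} + v_{5}  ⇒ sig = (2;(1,1))
  P = {3,8}:  v_{3} + v_{8} = v_{2} + 2·v_{5}  ⇒ sig = (2;(1,2))
  P = {3,6}:  v_{3} + v_{6} = 2·v_{5}  ⇒ sig = (2;(2))

Signatures (|P|; sorted positive RHS coefficients), sorted:
[(2;()), (2;()), (2;()), (2;(1)), (2;(1)), (2;(1)), (2;(1)), (2;(1)), (2;(1)), (2;(1)), (2;(1)), (2;(1,1)), (2;(1,1)), (2;(1,2)), (2;(2))]


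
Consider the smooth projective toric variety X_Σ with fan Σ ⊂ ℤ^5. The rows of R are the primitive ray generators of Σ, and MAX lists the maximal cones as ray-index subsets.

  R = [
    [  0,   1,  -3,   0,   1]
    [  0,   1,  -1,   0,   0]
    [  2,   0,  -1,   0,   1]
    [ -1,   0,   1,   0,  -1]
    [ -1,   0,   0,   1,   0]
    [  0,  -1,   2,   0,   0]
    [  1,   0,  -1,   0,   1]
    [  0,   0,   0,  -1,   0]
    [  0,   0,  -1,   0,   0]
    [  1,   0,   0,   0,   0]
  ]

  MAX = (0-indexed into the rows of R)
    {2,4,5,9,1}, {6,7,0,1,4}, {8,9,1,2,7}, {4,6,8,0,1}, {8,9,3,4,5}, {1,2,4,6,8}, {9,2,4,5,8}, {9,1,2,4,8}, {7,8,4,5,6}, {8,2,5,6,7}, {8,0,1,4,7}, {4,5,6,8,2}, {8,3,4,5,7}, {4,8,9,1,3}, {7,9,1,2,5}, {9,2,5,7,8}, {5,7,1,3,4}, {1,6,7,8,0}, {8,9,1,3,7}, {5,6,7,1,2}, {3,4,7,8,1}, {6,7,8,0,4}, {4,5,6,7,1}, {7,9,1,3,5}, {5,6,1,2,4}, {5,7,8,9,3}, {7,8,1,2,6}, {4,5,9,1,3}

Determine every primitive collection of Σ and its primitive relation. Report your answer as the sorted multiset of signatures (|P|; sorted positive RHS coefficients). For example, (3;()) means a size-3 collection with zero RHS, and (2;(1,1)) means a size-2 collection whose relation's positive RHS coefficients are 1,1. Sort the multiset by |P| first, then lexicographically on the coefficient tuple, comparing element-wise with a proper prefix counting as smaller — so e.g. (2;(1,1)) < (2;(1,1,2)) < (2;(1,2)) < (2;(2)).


11 minimal non-faces of Δ(Σ) (on 10 rays):

  {3,6}:  v_{3} + v_{6} = 0  so sig = (2;())
  {2,3}:  v_{2} + v_{3} = v_{9}  so sig = (2;(1))
  {6,9}:  v_{6} + v_{9} = v_{2}  so sig = (2;(1))
  {0,5}:  v_{0} + v_{5} = v_{4} + v_{6} + v_{7}  so sig = (2;(1,1,1))
  {0,9}:  v_{0} + v_{9} = v_{1} + v_{6} + v_{8}  so sig = (2;(1,1,1))
  {0,3}:  v_{0} + v_{3} = v_{1} + v_{4} + v_{7} + v_{8}  so sig = (2;(1,1,1,1))
  {0,2}:  v_{0} + v_{2} = v_{1} + 2·v_{6} + v_{8}  so sig = (2;(1,1,2))
  {1,5,8}:  v_{1} + v_{5} + v_{8} = 0  so sig = (3;())
  {4,7,9}:  v_{4} + v_{7} + v_{9} = 0  so sig = (3;())
  {2,4,7}:  v_{2} + v_{4} + v_{7} = v_{6}  so sig = (3;(1))
  {1,4,6,7,8}:  v_{1} + v_{4} + v_{6} + v_{7} + v_{8} = v_{0}  so sig = (5;(1))

so the primitive-relation signature multiset is
[(2;()), (2;(1)), (2;(1)), (2;(1,1,1)), (2;(1,1,1)), (2;(1,1,1,1)), (2;(1,1,2)), (3;()), (3;()), (3;(1)), (5;(1))]


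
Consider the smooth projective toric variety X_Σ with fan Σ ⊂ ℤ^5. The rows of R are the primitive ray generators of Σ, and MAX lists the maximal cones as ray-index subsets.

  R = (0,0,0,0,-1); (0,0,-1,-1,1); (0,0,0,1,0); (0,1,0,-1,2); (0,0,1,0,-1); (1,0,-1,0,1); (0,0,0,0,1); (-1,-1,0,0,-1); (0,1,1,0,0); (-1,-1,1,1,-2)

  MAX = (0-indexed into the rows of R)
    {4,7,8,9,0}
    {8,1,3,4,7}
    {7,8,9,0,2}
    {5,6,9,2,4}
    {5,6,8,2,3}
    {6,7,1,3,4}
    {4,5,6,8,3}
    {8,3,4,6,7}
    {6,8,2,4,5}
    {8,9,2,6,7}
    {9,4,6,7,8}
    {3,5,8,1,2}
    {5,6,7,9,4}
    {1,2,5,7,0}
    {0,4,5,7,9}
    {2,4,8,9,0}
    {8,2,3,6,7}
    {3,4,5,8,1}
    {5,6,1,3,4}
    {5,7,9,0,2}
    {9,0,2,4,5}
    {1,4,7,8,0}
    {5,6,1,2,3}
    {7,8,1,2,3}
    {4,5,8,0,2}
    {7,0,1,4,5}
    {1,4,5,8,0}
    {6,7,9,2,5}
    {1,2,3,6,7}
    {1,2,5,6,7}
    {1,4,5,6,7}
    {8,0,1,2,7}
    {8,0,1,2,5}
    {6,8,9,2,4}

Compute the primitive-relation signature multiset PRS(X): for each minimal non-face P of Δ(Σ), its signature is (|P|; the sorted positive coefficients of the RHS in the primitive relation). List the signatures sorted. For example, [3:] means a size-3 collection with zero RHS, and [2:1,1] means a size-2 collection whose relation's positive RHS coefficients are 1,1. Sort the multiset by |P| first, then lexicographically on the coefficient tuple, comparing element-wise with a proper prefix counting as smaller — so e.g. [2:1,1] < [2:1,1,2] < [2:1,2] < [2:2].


11 minimal non-faces of Δ(Σ) (on 10 rays):

  • {0,6}:  v_{0} + v_{6} = 0  ⟹  sig = [2:]
  • {1,9}:  v_{1} + v_{9} = v_{7}  ⟹  sig = [2:1]
  • {0,3}:  v_{0} + v_{3} = v_{1} + v_{8}  ⟹  sig = [2:1,1]
  • {3,9}:  v_{3} + v_{9} = v_{6} + v_{7} + v_{8}  ⟹  sig = [2:1,1,1]
  • {1,2,4}:  v_{1} + v_{2} + v_{4} = 0  ⟹  sig = [3:]
  • {5,7,8}:  v_{5} + v_{7} + v_{8} = 0  ⟹  sig = [3:]
  • {1,6,8}:  v_{1} + v_{6} + v_{8} = v_{3}  ⟹  sig = [3:1]
  • {2,4,7}:  v_{2} + v_{4} + v_{7} = v_{9}  ⟹  sig = [3:1]
  • {2,3,4}:  v_{2} + v_{3} + v_{4} = v_{6} + v_{8}  ⟹  sig = [3:1,1]
  • {3,5,7}:  v_{3} + v_{5} + v_{7} = v_{1} + v_{6}  ⟹  sig = [3:1,1]
  • {5,8,9}:  v_{5} + v_{8} + v_{9} = v_{2} + v_{4}  ⟹  sig = [3:1,1]

so the primitive-relation signature multiset is
    |P|=2: 4 collections, coeffs (), (1), (1,1), (1,1,1)
    |P|=3: 7 collections, coeffs (), (), (1), (1), (1,1), (1,1), (1,1)


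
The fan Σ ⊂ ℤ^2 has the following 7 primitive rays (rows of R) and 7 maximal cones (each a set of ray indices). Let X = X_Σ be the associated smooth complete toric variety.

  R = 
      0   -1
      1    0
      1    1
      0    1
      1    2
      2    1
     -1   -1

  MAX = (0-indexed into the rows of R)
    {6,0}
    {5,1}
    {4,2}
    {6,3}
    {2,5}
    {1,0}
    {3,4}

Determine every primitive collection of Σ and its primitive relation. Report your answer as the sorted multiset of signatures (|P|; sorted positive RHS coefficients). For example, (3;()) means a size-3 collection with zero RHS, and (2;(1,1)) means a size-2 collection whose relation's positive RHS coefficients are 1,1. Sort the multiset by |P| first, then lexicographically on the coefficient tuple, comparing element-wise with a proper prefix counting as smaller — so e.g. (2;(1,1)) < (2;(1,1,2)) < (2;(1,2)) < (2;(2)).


14 collections generate NE(X_Σ); each relation:

  P = {0,3}:  v_{0} + v_{3} = 0 — sig = (2;())
  P = {2,6}:  v_{2} + v_{6} = 0 — sig = (2;())
  P = {0,2}:  v_{0} + v_{2} = v_{1} — sig = (2;(1))
  P = {0,4}:  v_{0} + v_{4} = v_{2} — sig = (2;(1))
  P = {1,2}:  v_{1} + v_{2} = v_{5} — sig = (2;(1))
  P = {1,3}:  v_{1} + v_{3} = v_{2} — sig = (2;(1))
  P = {1,6}:  v_{1} + v_{6} = v_{0} — sig = (2;(1))
  P = {2,3}:  v_{2} + v_{3} = v_{4} — sig = (2;(1))
  P = {4,6}:  v_{4} + v_{6} = v_{3} — sig = (2;(1))
  P = {5,6}:  v_{5} + v_{6} = v_{1} — sig = (2;(1))
  P = {0,5}:  v_{0} + v_{5} = 2·v_{1} — sig = (2;(2))
  P = {1,4}:  v_{1} + v_{4} = 2·v_{2} — sig = (2;(2))
  P = {3,5}:  v_{3} + v_{5} = 2·v_{2} — sig = (2;(2))
  P = {4,5}:  v_{4} + v_{5} = 3·v_{2} — sig = (2;(3))

Signatures (|P|; sorted positive RHS coefficients), sorted:
{ (2;()) ×2,  (2;(1)) ×8,  (2;(2)) ×3,  (2;(3)) }


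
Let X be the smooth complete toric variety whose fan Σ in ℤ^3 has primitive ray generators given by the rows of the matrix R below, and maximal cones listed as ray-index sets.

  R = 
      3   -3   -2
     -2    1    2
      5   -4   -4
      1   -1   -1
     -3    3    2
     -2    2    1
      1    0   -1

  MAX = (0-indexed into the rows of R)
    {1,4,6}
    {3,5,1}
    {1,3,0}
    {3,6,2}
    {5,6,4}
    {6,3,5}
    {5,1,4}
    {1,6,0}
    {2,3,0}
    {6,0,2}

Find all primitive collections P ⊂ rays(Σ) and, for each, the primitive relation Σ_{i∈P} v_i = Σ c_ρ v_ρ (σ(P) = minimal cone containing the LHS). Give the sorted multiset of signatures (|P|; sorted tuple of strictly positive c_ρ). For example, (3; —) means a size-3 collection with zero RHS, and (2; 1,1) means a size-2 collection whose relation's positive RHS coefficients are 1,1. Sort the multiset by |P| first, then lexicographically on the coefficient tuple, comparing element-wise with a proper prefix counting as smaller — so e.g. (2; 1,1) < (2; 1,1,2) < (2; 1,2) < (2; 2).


The 9 primitive collections of Σ (r=7, n=3):

  P = {0,4}:  v_{0} + v_{4} = 0 ; sig = (2; —)
  P = {0,5}:  v_{0} + v_{5} = v_{3} ; sig = (2; 1)
  P = {1,2}:  v_{1} + v_{2} = v_{0} ; sig = (2; 1)
  P = {3,4}:  v_{3} + v_{4} = v_{5} ; sig = (2; 1)
  P = {2,4}:  v_{2} + v_{4} = v_{3} + v_{6} ; sig = (2; 1,1)
  P = {2,5}:  v_{2} + v_{5} = 2·v_{3} + v_{6} ; sig = (2; 1,2)
  P = {1,3,6}:  v_{1} + v_{3} + v_{6} = 0 ; sig = (3; —)
  P = {0,3,6}:  v_{0} + v_{3} + v_{6} = v_{2} ; sig = (3; 1)
  P = {1,5,6}:  v_{1} + v_{5} + v_{6} = v_{4} ; sig = (3; 1)

Sorted signature multiset PRS(X):
{ (2; —),  (2; 1) ×3,  (2; 1,1),  (2; 1,2),  (3; —),  (3; 1) ×2 }


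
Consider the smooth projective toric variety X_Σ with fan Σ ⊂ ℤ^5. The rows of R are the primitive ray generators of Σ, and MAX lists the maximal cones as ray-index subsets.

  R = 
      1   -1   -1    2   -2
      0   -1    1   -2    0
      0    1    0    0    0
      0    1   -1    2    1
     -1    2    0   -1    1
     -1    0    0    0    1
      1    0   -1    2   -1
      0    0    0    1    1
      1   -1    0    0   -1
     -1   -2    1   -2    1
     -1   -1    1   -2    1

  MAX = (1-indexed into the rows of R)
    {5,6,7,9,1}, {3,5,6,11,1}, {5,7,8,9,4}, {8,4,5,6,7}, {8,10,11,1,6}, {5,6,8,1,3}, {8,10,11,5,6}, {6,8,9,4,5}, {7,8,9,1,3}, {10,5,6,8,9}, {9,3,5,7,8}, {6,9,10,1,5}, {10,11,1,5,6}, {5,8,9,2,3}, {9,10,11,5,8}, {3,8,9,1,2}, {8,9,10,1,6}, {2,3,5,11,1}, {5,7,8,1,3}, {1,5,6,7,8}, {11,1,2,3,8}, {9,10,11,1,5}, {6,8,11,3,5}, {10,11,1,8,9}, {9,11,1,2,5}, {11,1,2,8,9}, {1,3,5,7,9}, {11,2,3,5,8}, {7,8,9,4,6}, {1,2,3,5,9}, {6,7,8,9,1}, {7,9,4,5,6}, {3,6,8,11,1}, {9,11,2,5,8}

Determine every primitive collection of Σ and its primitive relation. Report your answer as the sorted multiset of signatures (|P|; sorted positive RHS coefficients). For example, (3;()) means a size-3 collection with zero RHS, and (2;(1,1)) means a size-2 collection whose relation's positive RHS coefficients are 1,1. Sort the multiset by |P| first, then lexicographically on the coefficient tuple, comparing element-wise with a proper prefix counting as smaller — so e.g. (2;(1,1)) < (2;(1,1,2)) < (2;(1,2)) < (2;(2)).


20 collections generate NE(X_Σ); each relation:

  {2,6}:  v_{2} + v_{6} = v_{11}  ⟹  sig = (2;(1))
  {2,7}:  v_{2} + v_{7} = v_{9}  ⟹  sig = (2;(1))
  {3,10}:  v_{3} + v_{10} = v_{11}  ⟹  sig = (2;(1))
  {7,11}:  v_{7} + v_{11} = v_{6} + v_{9}  ⟹  sig = (2;(1,1))
  {3,4}:  v_{3} + v_{4} = v_{5} + v_{7} + v_{8}  ⟹  sig = (2;(1,1,1))
  {2,4}:  v_{2} + v_{4} = v_{5} + v_{6} + v_{8} + 2·v_{9}  ⟹  sig = (2;(1,1,1,2))
  {4,11}:  v_{4} + v_{11} = v_{5} + 2·v_{6} + v_{8} + 2·v_{9}  ⟹  sig = (2;(1,1,2,2))
  {4,10}:  v_{4} + v_{10} = v_{5} + 3·v_{6} + v_{8} + 3·v_{9}  ⟹  sig = (2;(1,1,3,3))
  {1,4}:  v_{1} + v_{4} = v_{6} + 2·v_{7}  ⟹  sig = (2;(1,2))
  {2,10}:  v_{2} + v_{10} = v_{9} + 2·v_{11}  ⟹  sig = (2;(1,2))
  {7,10}:  v_{7} + v_{10} = 2·v_{6} + 2·v_{9}  ⟹  sig = (2;(2,2))
  {3,6,9}:  v_{3} + v_{6} + v_{9} = 0  ⟹  sig = (3;())
  {3,9,11}:  v_{3} + v_{9} + v_{11} = v_{2}  ⟹  sig = (3;(1))
  {6,9,11}:  v_{6} + v_{9} + v_{11} = v_{10}  ⟹  sig = (3;(1))
  {3,6,7}:  v_{3} + v_{6} + v_{7} = v_{1} + v_{5} + v_{8}  ⟹  sig = (3;(1,1,1))
  {1,2,5,8}:  v_{1} + v_{2} + v_{5} + v_{8} = 0  ⟹  sig = (4;())
  {1,5,8,9}:  v_{1} + v_{5} + v_{8} + v_{9} = v_{7}  ⟹  sig = (4;(1))
  {1,5,8,11}:  v_{1} + v_{5} + v_{8} + v_{11} = v_{6}  ⟹  sig = (4;(1))
  {1,5,8,10}:  v_{1} + v_{5} + v_{8} + v_{10} = 2·v_{6} + v_{9}  ⟹  sig = (4;(1,2))
  {5,6,7,8,9}:  v_{5} + v_{6} + v_{7} + v_{8} + v_{9} = v_{4}  ⟹  sig = (5;(1))

Signatures (|P|; sorted positive RHS coefficients), sorted:
[(2;(1)), (2;(1)), (2;(1)), (2;(1,1)), (2;(1,1,1)), (2;(1,1,1,2)), (2;(1,1,2,2)), (2;(1,1,3,3)), (2;(1,2)), (2;(1,2)), (2;(2,2)), (3;()), (3;(1)), (3;(1)), (3;(1,1,1)), (4;()), (4;(1)), (4;(1)), (4;(1,2)), (5;(1))]


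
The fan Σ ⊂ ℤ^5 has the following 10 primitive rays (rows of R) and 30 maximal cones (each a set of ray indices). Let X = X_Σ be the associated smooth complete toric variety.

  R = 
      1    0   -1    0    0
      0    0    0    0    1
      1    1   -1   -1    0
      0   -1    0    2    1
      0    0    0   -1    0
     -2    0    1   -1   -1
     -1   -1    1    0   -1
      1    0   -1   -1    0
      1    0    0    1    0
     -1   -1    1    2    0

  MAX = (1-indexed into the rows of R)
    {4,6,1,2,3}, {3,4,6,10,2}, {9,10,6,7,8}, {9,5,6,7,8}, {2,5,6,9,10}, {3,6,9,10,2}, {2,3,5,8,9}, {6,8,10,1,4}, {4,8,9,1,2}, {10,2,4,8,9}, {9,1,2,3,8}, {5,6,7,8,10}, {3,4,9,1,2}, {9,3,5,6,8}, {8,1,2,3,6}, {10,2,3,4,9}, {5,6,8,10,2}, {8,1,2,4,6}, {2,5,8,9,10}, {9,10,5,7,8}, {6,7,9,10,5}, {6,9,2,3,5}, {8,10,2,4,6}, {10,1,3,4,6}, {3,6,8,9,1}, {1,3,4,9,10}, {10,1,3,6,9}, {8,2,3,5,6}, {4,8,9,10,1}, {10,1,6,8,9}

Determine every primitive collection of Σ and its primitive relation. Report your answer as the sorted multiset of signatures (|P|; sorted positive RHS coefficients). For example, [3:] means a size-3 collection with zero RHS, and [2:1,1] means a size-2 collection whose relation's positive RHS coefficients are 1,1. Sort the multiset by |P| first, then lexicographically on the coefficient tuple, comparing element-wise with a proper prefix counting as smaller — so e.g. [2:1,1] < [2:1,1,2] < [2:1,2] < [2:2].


Σ has 14 primitive collections:

  {1,5}:  v_{1} + v_{5} = v_{8}  →  sig = [2:1]
  {3,7}:  v_{3} + v_{7} = v_{6} + v_{8} + v_{9}  →  sig = [2:1,1,1]
  {4,5}:  v_{4} + v_{5} = v_{2} + v_{8} + v_{10}  →  sig = [2:1,1,1]
  {1,7}:  v_{1} + v_{7} = v_{6} + 2·v_{8} + v_{9} + v_{10}  →  sig = [2:1,1,1,2]
  {4,7}:  v_{4} + v_{7} = v_{5} + v_{8} + 2·v_{10}  →  sig = [2:1,1,2]
  {2,7}:  v_{2} + v_{7} = 2·v_{5} + v_{10}  →  sig = [2:1,2]
  {3,5,10}:  v_{3} + v_{5} + v_{10} = 0  →  sig = [3:]
  {1,2,10}:  v_{1} + v_{2} + v_{10} = v_{4}  →  sig = [3:1]
  {3,8,10}:  v_{3} + v_{8} + v_{10} = v_{1}  →  sig = [3:1]
  {4,6,9}:  v_{4} + v_{6} + v_{9} = v_{10}  →  sig = [3:1]
  {3,4,8}:  v_{3} + v_{4} + v_{8} = 2·v_{1} + v_{2}  →  sig = [3:1,2]
  {1,2,6,9}:  v_{1} + v_{2} + v_{6} + v_{9} = 0  →  sig = [4:]
  {2,6,8,9}:  v_{2} + v_{6} + v_{8} + v_{9} = v_{5}  →  sig = [4:1]
  {5,6,8,9,10}:  v_{5} + v_{6} + v_{8} + v_{9} + v_{10} = v_{7}  →  sig = [5:1]

Sorted signature multiset PRS(X):
[[2:1], [2:1,1,1], [2:1,1,1], [2:1,1,1,2], [2:1,1,2], [2:1,2], [3:], [3:1], [3:1], [3:1], [3:1,2], [4:], [4:1], [5:1]]


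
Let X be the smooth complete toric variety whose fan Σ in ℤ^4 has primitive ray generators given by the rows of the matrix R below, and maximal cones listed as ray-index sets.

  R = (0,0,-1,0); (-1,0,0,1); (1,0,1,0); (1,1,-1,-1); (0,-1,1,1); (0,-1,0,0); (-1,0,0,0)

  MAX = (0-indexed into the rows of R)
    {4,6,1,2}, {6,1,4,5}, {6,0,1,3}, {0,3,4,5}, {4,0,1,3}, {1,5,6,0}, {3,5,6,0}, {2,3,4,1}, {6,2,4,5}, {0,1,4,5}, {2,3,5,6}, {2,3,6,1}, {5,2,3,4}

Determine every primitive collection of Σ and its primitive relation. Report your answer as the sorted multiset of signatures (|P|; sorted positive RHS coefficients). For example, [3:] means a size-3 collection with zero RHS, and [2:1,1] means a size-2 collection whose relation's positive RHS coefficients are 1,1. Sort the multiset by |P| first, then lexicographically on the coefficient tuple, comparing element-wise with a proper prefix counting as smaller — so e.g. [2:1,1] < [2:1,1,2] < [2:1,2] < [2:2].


Δ(Σ) — 7 vertices, 5 min non-faces:

  • {0,2}:  v_{0} + v_{2} = v_{3} + v_{4}  ⟹  sig = [2:1,1]
  • {3,4,6}:  v_{3} + v_{4} + v_{6} = 0  ⟹  sig = [3:]
  • {1,2,5}:  v_{1} + v_{2} + v_{5} = v_{4}  ⟹  sig = [3:1]
  • {1,3,5}:  v_{1} + v_{3} + v_{5} = v_{0}  ⟹  sig = [3:1]
  • {0,4,6}:  v_{0} + v_{4} + v_{6} = v_{1} + v_{5}  ⟹  sig = [3:1,1]

Hence PRS(X_Σ) =
[[2:1,1], [3:], [3:1], [3:1], [3:1,1]]


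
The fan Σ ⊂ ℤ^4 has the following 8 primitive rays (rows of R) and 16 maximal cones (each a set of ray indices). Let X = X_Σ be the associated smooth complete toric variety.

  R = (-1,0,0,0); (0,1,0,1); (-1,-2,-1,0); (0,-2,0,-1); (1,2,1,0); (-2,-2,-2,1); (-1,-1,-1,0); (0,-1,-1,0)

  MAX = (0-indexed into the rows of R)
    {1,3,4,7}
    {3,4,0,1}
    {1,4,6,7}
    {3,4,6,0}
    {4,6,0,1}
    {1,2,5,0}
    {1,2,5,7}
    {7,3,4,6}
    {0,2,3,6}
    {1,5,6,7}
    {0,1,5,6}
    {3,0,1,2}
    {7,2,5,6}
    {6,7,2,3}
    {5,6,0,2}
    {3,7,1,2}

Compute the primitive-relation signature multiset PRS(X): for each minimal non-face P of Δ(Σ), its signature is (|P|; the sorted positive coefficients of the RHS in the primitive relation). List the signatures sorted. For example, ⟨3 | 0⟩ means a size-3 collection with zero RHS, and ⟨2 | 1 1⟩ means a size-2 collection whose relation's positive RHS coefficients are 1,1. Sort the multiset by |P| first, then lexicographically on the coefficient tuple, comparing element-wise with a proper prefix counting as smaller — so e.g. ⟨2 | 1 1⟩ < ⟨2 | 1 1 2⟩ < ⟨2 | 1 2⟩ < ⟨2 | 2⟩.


Δ(Σ) — 8 vertices, 6 min non-faces:

  {2,4}:  v_{2} + v_{4} = 0 ; sig = ⟨2 | 0⟩
  {0,7}:  v_{0} + v_{7} = v_{6} ; sig = ⟨2 | 1⟩
  {4,5}:  v_{4} + v_{5} = v_{1} + v_{6} ; sig = ⟨2 | 1 1⟩
  {3,5}:  v_{3} + v_{5} = 2·v_{2} ; sig = ⟨2 | 2⟩
  {1,2,6}:  v_{1} + v_{2} + v_{6} = v_{5} ; sig = ⟨3 | 1⟩
  {1,3,6}:  v_{1} + v_{3} + v_{6} = v_{2} ; sig = ⟨3 | 1⟩

Sorted signature multiset PRS(X):
[⟨2 | 0⟩, ⟨2 | 1⟩, ⟨2 | 1 1⟩, ⟨2 | 2⟩, ⟨3 | 1⟩, ⟨3 | 1⟩]


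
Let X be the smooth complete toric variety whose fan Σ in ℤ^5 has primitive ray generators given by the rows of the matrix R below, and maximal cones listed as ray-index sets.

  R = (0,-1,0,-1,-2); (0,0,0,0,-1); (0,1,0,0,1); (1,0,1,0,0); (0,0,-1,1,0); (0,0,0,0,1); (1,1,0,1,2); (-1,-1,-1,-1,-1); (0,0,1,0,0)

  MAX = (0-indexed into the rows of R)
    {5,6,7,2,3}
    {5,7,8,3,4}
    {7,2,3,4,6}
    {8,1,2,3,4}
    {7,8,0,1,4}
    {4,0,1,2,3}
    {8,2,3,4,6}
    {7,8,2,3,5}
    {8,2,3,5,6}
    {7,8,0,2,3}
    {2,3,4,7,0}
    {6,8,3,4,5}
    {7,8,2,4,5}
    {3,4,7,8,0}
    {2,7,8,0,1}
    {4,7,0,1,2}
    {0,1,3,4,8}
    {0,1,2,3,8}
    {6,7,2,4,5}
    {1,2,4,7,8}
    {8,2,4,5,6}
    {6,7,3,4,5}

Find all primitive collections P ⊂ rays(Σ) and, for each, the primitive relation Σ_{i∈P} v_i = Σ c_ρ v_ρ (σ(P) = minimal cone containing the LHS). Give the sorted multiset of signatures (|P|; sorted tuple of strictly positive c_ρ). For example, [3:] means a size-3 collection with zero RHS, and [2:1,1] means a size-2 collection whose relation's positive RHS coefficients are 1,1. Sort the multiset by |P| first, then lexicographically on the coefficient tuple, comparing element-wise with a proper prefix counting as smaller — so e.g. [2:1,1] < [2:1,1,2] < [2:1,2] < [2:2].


The 9 primitive collections of Σ (r=9, n=5):

  P = {1,5}:  v_{1} + v_{5} = 0  →  sig = [2:]
  P = {0,5}:  v_{0} + v_{5} = v_{3} + v_{7}  →  sig = [2:1,1]
  P = {1,6}:  v_{1} + v_{6} = v_{2} + v_{3} + v_{4}  →  sig = [2:1,1,1]
  P = {0,6}:  v_{0} + v_{6} = v_{2} + 2·v_{3} + v_{4} + v_{7}  →  sig = [2:1,1,1,2]
  P = {1,3,7}:  v_{1} + v_{3} + v_{7} = v_{0}  →  sig = [3:1]
  P = {6,7,8}:  v_{6} + v_{7} + v_{8} = v_{5}  →  sig = [3:1]
  P = {0,2,4,8}:  v_{0} + v_{2} + v_{4} + v_{8} = v_{1}  →  sig = [4:1]
  P = {2,3,4,5}:  v_{2} + v_{3} + v_{4} + v_{5} = v_{6}  →  sig = [4:1]
  P = {2,3,4,7,8}:  v_{2} + v_{3} + v_{4} + v_{7} + v_{8} = 0  →  sig = [5:]

Hence PRS(X_Σ) =
[[2:], [2:1,1], [2:1,1,1], [2:1,1,1,2], [3:1], [3:1], [4:1], [4:1], [5:]]


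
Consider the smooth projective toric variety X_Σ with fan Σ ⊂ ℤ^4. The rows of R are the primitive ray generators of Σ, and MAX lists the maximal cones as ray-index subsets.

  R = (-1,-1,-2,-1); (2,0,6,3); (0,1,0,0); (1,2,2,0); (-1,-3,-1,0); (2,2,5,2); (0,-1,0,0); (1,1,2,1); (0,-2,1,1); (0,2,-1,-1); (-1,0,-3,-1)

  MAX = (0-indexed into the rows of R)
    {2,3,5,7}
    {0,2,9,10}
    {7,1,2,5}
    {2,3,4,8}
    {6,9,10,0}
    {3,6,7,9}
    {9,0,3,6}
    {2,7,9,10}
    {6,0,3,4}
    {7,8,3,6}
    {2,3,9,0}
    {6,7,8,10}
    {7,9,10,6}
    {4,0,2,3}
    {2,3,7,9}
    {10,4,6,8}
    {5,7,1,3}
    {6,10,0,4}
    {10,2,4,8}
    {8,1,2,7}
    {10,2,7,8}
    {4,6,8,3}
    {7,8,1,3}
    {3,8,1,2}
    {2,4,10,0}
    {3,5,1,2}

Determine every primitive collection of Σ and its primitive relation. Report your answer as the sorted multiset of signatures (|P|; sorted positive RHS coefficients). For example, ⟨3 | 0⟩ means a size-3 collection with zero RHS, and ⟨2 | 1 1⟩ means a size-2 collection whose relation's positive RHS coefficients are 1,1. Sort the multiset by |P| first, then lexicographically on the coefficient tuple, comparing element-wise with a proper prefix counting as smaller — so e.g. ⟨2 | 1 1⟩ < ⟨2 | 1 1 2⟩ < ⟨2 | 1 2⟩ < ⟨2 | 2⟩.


Δ(Σ) — 11 vertices, 20 min non-faces:

  P={0,7}:  v_{0} + v_{7} = 0  ⇒ sig = ⟨2 | 0⟩
  P={2,6}:  v_{2} + v_{6} = 0  ⇒ sig = ⟨2 | 0⟩
  P={8,9}:  v_{8} + v_{9} = 0  ⇒ sig = ⟨2 | 0⟩
  P={0,8}:  v_{0} + v_{8} = v_{4}  ⇒ sig = ⟨2 | 1⟩
  P={1,9}:  v_{1} + v_{9} = v_{5}  ⇒ sig = ⟨2 | 1⟩
  P={3,10}:  v_{3} + v_{10} = v_{9}  ⇒ sig = ⟨2 | 1⟩
  P={4,7}:  v_{4} + v_{7} = v_{8}  ⇒ sig = ⟨2 | 1⟩
  P={4,9}:  v_{4} + v_{9} = v_{0}  ⇒ sig = ⟨2 | 1⟩
  P={5,8}:  v_{5} + v_{8} = v_{1}  ⇒ sig = ⟨2 | 1⟩
  P={5,10}:  v_{5} + v_{10} = v_{2} + v_{7}  ⇒ sig = ⟨2 | 1 1⟩
  P={0,5}:  v_{0} + v_{5} = v_{2} + v_{3} + v_{8}  ⇒ sig = ⟨2 | 1 1 1⟩
  P={1,10}:  v_{1} + v_{10} = v_{2} + v_{7} + v_{8}  ⇒ sig = ⟨2 | 1 1 1⟩
  P={5,6}:  v_{5} + v_{6} = v_{3} + v_{7} + v_{8}  ⇒ sig = ⟨2 | 1 1 1⟩
  P={5,9}:  v_{5} + v_{9} = v_{2} + v_{3} + v_{7}  ⇒ sig = ⟨2 | 1 1 1⟩
  P={0,1}:  v_{0} + v_{1} = v_{2} + v_{3} + 2·v_{8}  ⇒ sig = ⟨2 | 1 1 2⟩
  P={1,6}:  v_{1} + v_{6} = v_{3} + v_{7} + 2·v_{8}  ⇒ sig = ⟨2 | 1 1 2⟩
  P={4,5}:  v_{4} + v_{5} = v_{2} + v_{3} + 2·v_{8}  ⇒ sig = ⟨2 | 1 1 2⟩
  P={1,4}:  v_{1} + v_{4} = v_{2} + v_{3} + 3·v_{8}  ⇒ sig = ⟨2 | 1 1 3⟩
  P={2,3,7,8}:  v_{2} + v_{3} + v_{7} + v_{8} = v_{5}  ⇒ sig = ⟨4 | 1⟩
  P={1,2,3,7}:  v_{1} + v_{2} + v_{3} + v_{7} = 2·v_{5}  ⇒ sig = ⟨4 | 2⟩

so the primitive-relation signature multiset is
    ⟨2 | 0⟩
    ⟨2 | 0⟩
    ⟨2 | 0⟩
    ⟨2 | 1⟩
    ⟨2 | 1⟩
    ⟨2 | 1⟩
    ⟨2 | 1⟩
    ⟨2 | 1⟩
    ⟨2 | 1⟩
    ⟨2 | 1 1⟩
    ⟨2 | 1 1 1⟩
    ⟨2 | 1 1 1⟩
    ⟨2 | 1 1 1⟩
    ⟨2 | 1 1 1⟩
    ⟨2 | 1 1 2⟩
    ⟨2 | 1 1 2⟩
    ⟨2 | 1 1 2⟩
    ⟨2 | 1 1 3⟩
    ⟨4 | 1⟩
    ⟨4 | 2⟩


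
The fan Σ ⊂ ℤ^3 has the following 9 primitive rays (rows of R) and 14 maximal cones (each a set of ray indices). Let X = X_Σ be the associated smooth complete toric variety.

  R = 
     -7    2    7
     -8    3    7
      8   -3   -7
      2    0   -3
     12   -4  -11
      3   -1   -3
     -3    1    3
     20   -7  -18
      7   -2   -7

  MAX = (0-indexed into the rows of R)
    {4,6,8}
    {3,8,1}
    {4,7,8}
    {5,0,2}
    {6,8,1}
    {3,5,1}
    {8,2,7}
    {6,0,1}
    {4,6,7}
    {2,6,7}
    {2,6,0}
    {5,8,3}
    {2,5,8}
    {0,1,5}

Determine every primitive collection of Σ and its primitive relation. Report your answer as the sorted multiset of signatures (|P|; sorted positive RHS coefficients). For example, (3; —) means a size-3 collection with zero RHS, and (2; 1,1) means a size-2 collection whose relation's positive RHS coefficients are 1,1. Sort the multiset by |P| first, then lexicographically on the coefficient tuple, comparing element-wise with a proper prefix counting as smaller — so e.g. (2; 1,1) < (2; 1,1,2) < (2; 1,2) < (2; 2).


Primitive collections (18):

  • {0,8}:  v_{0} + v_{8} = 0  →  sig = (2; —)
  • {1,2}:  v_{1} + v_{2} = 0  →  sig = (2; —)
  • {5,6}:  v_{5} + v_{6} = 0  →  sig = (2; —)
  • {1,7}:  v_{1} + v_{7} = v_{4}  →  sig = (2; 1)
  • {2,4}:  v_{2} + v_{4} = v_{7}  →  sig = (2; 1)
  • {0,3}:  v_{0} + v_{3} = v_{1} + v_{5}  →  sig = (2; 1,1)
  • {0,4}:  v_{0} + v_{4} = v_{2} + v_{6}  →  sig = (2; 1,1)
  • {1,4}:  v_{1} + v_{4} = v_{6} + v_{8}  →  sig = (2; 1,1)
  • {2,3}:  v_{2} + v_{3} = v_{5} + v_{8}  →  sig = (2; 1,1)
  • {3,6}:  v_{3} + v_{6} = v_{1} + v_{8}  →  sig = (2; 1,1)
  • {4,5}:  v_{4} + v_{5} = v_{2} + v_{8}  →  sig = (2; 1,1)
  • {0,7}:  v_{0} + v_{7} = 2·v_{2} + v_{6}  →  sig = (2; 1,2)
  • {3,7}:  v_{3} + v_{7} = v_{2} + 2·v_{8}  →  sig = (2; 1,2)
  • {5,7}:  v_{5} + v_{7} = 2·v_{2} + v_{8}  →  sig = (2; 1,2)
  • {3,4}:  v_{3} + v_{4} = 2·v_{8}  →  sig = (2; 2)
  • {1,5,8}:  v_{1} + v_{5} + v_{8} = v_{3}  →  sig = (3; 1)
  • {2,6,8}:  v_{2} + v_{6} + v_{8} = v_{4}  →  sig = (3; 1)
  • {6,7,8}:  v_{6} + v_{7} + v_{8} = 2·v_{4}  →  sig = (3; 2)

Sorted signature multiset PRS(X):
    |P|=2: 15 collections, coeffs (), (), (), (1), (1), (1,1), (1,1), (1,1), (1,1), (1,1), (1,1), (1,2), (1,2), (1,2), (2)
    |P|=3: 3 collections, coeffs (1), (1), (2)


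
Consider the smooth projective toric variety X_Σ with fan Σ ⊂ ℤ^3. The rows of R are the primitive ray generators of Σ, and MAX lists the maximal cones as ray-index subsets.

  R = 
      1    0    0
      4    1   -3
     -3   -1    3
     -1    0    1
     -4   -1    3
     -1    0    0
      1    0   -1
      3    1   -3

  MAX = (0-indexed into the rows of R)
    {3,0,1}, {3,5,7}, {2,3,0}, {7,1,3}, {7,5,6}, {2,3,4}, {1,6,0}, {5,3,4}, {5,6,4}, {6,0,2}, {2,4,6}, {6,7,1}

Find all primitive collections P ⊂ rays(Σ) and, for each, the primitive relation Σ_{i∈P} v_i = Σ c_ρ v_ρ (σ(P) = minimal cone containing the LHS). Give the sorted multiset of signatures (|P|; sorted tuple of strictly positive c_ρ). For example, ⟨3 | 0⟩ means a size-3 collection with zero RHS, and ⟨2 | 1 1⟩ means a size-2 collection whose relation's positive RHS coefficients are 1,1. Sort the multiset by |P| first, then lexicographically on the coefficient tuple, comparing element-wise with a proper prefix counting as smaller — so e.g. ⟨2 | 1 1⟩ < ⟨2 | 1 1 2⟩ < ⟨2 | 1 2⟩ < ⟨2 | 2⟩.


The 10 primitive collections of Σ (r=8, n=3):

  {0,5}:  v_{0} + v_{5} = 0  so sig = ⟨2 | 0⟩
  {1,4}:  v_{1} + v_{4} = 0  so sig = ⟨2 | 0⟩
  {2,7}:  v_{2} + v_{7} = 0  so sig = ⟨2 | 0⟩
  {3,6}:  v_{3} + v_{6} = 0  so sig = ⟨2 | 0⟩
  {0,4}:  v_{0} + v_{4} = v_{2}  so sig = ⟨2 | 1⟩
  {0,7}:  v_{0} + v_{7} = v_{1}  so sig = ⟨2 | 1⟩
  {1,2}:  v_{1} + v_{2} = v_{0}  so sig = ⟨2 | 1⟩
  {1,5}:  v_{1} + v_{5} = v_{7}  so sig = ⟨2 | 1⟩
  {2,5}:  v_{2} + v_{5} = v_{4}  so sig = ⟨2 | 1⟩
  {4,7}:  v_{4} + v_{7} = v_{5}  so sig = ⟨2 | 1⟩

Hence PRS(X_Σ) =
    ⟨2 | 0⟩
    ⟨2 | 0⟩
    ⟨2 | 0⟩
    ⟨2 | 0⟩
    ⟨2 | 1⟩
    ⟨2 | 1⟩
    ⟨2 | 1⟩
    ⟨2 | 1⟩
    ⟨2 | 1⟩
    ⟨2 | 1⟩


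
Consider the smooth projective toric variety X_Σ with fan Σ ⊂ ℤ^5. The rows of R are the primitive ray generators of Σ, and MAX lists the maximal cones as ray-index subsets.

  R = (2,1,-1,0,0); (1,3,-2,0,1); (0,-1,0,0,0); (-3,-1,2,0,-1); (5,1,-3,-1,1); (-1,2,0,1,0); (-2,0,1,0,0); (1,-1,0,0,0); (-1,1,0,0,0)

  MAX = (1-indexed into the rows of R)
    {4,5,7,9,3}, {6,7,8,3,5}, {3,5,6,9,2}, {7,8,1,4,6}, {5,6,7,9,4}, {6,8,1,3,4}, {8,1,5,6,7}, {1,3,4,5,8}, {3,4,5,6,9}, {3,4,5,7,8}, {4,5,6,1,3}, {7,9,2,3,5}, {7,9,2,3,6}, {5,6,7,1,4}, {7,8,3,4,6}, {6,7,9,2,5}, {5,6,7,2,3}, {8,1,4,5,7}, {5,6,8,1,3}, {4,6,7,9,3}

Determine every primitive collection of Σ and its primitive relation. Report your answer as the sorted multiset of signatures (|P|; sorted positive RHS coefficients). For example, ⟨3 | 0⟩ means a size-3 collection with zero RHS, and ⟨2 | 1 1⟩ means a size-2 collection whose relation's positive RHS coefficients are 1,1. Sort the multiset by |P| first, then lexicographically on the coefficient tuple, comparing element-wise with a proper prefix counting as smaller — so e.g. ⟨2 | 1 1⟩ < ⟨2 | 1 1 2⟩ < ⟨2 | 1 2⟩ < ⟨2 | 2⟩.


Σ has 9 primitive collections:

  {8,9}:  v_{8} + v_{9} = 0  ⇒ sig = ⟨2 | 0⟩
  {1,2}:  v_{1} + v_{2} = v_{5} + v_{6} + v_{9}  ⇒ sig = ⟨2 | 1 1 1⟩
  {1,9}:  v_{1} + v_{9} = v_{4} + v_{5} + v_{6}  ⇒ sig = ⟨2 | 1 1 1⟩
  {2,8}:  v_{2} + v_{8} = v_{3} + v_{5} + v_{6} + v_{7}  ⇒ sig = ⟨2 | 1 1 1 1⟩
  {2,4}:  v_{2} + v_{4} = 2·v_{9}  ⇒ sig = ⟨2 | 2⟩
  {1,3,7}:  v_{1} + v_{3} + v_{7} = 0  ⇒ sig = ⟨3 | 0⟩
  {4,5,6,8}:  v_{4} + v_{5} + v_{6} + v_{8} = v_{1}  ⇒ sig = ⟨4 | 1⟩
  {3,4,5,6,7}:  v_{3} + v_{4} + v_{5} + v_{6} + v_{7} = v_{9}  ⇒ sig = ⟨5 | 1⟩
  {3,5,6,7,9}:  v_{3} + v_{5} + v_{6} + v_{7} + v_{9} = v_{2}  ⇒ sig = ⟨5 | 1⟩

Sorted signature multiset PRS(X):
{ ⟨2 | 0⟩,  ⟨2 | 1 1 1⟩ ×2,  ⟨2 | 1 1 1 1⟩,  ⟨2 | 2⟩,  ⟨3 | 0⟩,  ⟨4 | 1⟩,  ⟨5 | 1⟩ ×2 }


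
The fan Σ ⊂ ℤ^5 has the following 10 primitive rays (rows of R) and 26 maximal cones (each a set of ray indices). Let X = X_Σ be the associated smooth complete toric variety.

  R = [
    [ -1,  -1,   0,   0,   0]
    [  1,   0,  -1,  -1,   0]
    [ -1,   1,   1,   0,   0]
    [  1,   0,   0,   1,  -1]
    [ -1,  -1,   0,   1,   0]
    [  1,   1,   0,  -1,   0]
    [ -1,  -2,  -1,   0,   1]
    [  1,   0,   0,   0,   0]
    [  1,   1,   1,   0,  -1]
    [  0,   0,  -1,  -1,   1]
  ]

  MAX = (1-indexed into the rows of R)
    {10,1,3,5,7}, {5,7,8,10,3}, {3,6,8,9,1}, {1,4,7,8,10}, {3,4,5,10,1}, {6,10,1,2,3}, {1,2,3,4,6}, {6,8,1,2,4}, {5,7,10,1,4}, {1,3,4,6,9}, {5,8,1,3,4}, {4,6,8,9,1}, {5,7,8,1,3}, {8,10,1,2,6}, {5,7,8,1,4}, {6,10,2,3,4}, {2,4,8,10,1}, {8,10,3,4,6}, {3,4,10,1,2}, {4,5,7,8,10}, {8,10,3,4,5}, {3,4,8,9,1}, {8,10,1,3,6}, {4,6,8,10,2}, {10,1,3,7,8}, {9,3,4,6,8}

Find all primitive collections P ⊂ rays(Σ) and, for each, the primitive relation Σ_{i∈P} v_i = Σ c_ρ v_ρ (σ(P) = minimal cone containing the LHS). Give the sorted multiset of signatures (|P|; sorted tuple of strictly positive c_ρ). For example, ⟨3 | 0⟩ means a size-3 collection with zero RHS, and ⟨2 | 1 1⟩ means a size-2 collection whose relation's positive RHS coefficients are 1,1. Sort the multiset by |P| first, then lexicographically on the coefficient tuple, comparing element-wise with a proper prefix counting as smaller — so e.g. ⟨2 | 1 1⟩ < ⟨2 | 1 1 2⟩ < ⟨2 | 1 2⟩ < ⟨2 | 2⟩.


Δ(Σ) — 10 vertices, 14 min non-faces:

  • {5,6}:  v_{5} + v_{6} = 0  →  sig = ⟨2 | 0⟩
  • {9,10}:  v_{9} + v_{10} = v_{6}  →  sig = ⟨2 | 1⟩
  • {7,9}:  v_{7} + v_{9} = v_{1} + v_{8}  →  sig = ⟨2 | 1 1⟩
  • {2,5}:  v_{2} + v_{5} = v_{1} + v_{4} + v_{10}  →  sig = ⟨2 | 1 1 1⟩
  • {6,7}:  v_{6} + v_{7} = v_{1} + v_{8} + v_{10}  →  sig = ⟨2 | 1 1 1⟩
  • {5,9}:  v_{5} + v_{9} = v_{1} + v_{3} + v_{4} + v_{8}  →  sig = ⟨2 | 1 1 1 1⟩
  • {2,9}:  v_{2} + v_{9} = v_{1} + v_{4} + 2·v_{6}  →  sig = ⟨2 | 1 1 2⟩
  • {2,7}:  v_{2} + v_{7} = 2·v_{1} + v_{4} + v_{8} + 2·v_{10}  →  sig = ⟨2 | 1 1 2 2⟩
  • {2,3,8}:  v_{2} + v_{3} + v_{8} = v_{6}  →  sig = ⟨3 | 1⟩
  • {3,4,7}:  v_{3} + v_{4} + v_{7} = v_{5}  →  sig = ⟨3 | 1⟩
  • {1,4,6,10}:  v_{1} + v_{4} + v_{6} + v_{10} = v_{2}  →  sig = ⟨4 | 1⟩
  • {1,5,8,10}:  v_{1} + v_{5} + v_{8} + v_{10} = v_{7}  →  sig = ⟨4 | 1⟩
  • {1,3,4,8,10}:  v_{1} + v_{3} + v_{4} + v_{8} + v_{10} = 0  →  sig = ⟨5 | 0⟩
  • {1,3,4,6,8}:  v_{1} + v_{3} + v_{4} + v_{6} + v_{8} = v_{9}  →  sig = ⟨5 | 1⟩

Signatures (|P|; sorted positive RHS coefficients), sorted:
    ⟨2 | 0⟩
    ⟨2 | 1⟩
    ⟨2 | 1 1⟩
    ⟨2 | 1 1 1⟩
    ⟨2 | 1 1 1⟩
    ⟨2 | 1 1 1 1⟩
    ⟨2 | 1 1 2⟩
    ⟨2 | 1 1 2 2⟩
    ⟨3 | 1⟩
    ⟨3 | 1⟩
    ⟨4 | 1⟩
    ⟨4 | 1⟩
    ⟨5 | 0⟩
    ⟨5 | 1⟩


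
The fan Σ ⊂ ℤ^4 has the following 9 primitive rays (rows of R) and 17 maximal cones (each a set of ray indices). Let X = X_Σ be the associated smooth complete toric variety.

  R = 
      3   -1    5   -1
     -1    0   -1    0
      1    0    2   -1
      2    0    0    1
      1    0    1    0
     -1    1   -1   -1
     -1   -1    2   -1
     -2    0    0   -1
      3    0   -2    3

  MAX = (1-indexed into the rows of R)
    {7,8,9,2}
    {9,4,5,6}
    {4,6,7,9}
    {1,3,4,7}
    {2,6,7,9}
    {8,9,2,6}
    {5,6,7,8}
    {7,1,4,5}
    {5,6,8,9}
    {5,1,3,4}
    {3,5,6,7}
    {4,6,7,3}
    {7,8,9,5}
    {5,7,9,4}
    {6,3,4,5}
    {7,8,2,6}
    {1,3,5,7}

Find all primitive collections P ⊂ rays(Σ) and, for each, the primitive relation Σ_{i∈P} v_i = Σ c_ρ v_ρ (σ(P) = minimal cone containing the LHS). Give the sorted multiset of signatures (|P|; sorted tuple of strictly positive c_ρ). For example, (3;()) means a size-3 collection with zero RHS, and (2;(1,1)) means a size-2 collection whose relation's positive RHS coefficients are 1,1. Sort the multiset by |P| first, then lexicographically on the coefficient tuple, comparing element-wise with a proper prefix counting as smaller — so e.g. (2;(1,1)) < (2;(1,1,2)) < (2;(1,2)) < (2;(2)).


Minimal non-faces — 14 found among 9 rays, 17 max cones:

  P = {2,5}:  v_{2} + v_{5} = 0  so sig = (2;())
  P = {4,8}:  v_{4} + v_{8} = 0  so sig = (2;())
  P = {1,2}:  v_{1} + v_{2} = v_{3} + v_{4} + v_{7}  so sig = (2;(1,1,1))
  P = {1,8}:  v_{1} + v_{8} = v_{3} + v_{5} + v_{7}  so sig = (2;(1,1,1))
  P = {2,3}:  v_{2} + v_{3} = v_{4} + v_{6} + v_{7}  so sig = (2;(1,1,1))
  P = {2,4}:  v_{2} + v_{4} = v_{6} + v_{7} + v_{9}  so sig = (2;(1,1,1))
  P = {3,8}:  v_{3} + v_{8} = v_{5} + v_{6} + v_{7}  so sig = (2;(1,1,1))
  P = {1,9}:  v_{1} + v_{9} = 3·v_{4} + v_{5} + v_{7}  so sig = (2;(1,1,3))
  P = {1,6}:  v_{1} + v_{6} = 2·v_{3}  so sig = (2;(2))
  P = {3,9}:  v_{3} + v_{9} = 2·v_{4}  so sig = (2;(2))
  P = {3,4,5,7}:  v_{3} + v_{4} + v_{5} + v_{7} = v_{1}  so sig = (4;(1))
  P = {4,5,6,7}:  v_{4} + v_{5} + v_{6} + v_{7} = v_{3}  so sig = (4;(1))
  P = {5,6,7,9}:  v_{5} + v_{6} + v_{7} + v_{9} = v_{4}  so sig = (4;(1))
  P = {6,7,8,9}:  v_{6} + v_{7} + v_{8} + v_{9} = v_{2}  so sig = (4;(1))

Sorted signature multiset PRS(X):
[(2;()), (2;()), (2;(1,1,1)), (2;(1,1,1)), (2;(1,1,1)), (2;(1,1,1)), (2;(1,1,1)), (2;(1,1,3)), (2;(2)), (2;(2)), (4;(1)), (4;(1)), (4;(1)), (4;(1))]
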